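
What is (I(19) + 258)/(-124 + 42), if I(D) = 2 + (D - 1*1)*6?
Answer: -184/41 ≈ -4.4878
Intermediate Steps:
I(D) = -4 + 6*D (I(D) = 2 + (D - 1)*6 = 2 + (-1 + D)*6 = 2 + (-6 + 6*D) = -4 + 6*D)
(I(19) + 258)/(-124 + 42) = ((-4 + 6*19) + 258)/(-124 + 42) = ((-4 + 114) + 258)/(-82) = (110 + 258)*(-1/82) = 368*(-1/82) = -184/41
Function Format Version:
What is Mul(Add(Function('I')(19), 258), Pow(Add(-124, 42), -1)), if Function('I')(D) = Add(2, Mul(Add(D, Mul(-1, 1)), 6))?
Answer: Rational(-184, 41) ≈ -4.4878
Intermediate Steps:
Function('I')(D) = Add(-4, Mul(6, D)) (Function('I')(D) = Add(2, Mul(Add(D, -1), 6)) = Add(2, Mul(Add(-1, D), 6)) = Add(2, Add(-6, Mul(6, D))) = Add(-4, Mul(6, D)))
Mul(Add(Function('I')(19), 258), Pow(Add(-124, 42), -1)) = Mul(Add(Add(-4, Mul(6, 19)), 258), Pow(Add(-124, 42), -1)) = Mul(Add(Add(-4, 114), 258), Pow(-82, -1)) = Mul(Add(110, 258), Rational(-1, 82)) = Mul(368, Rational(-1, 82)) = Rational(-184, 41)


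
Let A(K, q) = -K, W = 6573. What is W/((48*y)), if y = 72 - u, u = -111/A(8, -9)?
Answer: 2191/930 ≈ 2.3559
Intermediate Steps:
u = 111/8 (u = -111/((-1*8)) = -111/(-8) = -111*(-⅛) = 111/8 ≈ 13.875)
y = 465/8 (y = 72 - 1*111/8 = 72 - 111/8 = 465/8 ≈ 58.125)
W/((48*y)) = 6573/((48*(465/8))) = 6573/2790 = 6573*(1/2790) = 2191/930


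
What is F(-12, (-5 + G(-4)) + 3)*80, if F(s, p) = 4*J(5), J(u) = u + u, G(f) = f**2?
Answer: 3200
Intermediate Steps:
J(u) = 2*u
F(s, p) = 40 (F(s, p) = 4*(2*5) = 4*10 = 40)
F(-12, (-5 + G(-4)) + 3)*80 = 40*80 = 3200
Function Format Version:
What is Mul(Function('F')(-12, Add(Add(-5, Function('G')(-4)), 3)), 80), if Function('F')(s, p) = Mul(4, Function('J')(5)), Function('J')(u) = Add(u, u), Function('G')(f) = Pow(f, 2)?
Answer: 3200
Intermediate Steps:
Function('J')(u) = Mul(2, u)
Function('F')(s, p) = 40 (Function('F')(s, p) = Mul(4, Mul(2, 5)) = Mul(4, 10) = 40)
Mul(Function('F')(-12, Add(Add(-5, Function('G')(-4)), 3)), 80) = Mul(40, 80) = 3200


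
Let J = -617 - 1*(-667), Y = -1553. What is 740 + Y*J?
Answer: -76910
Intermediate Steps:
J = 50 (J = -617 + 667 = 50)
740 + Y*J = 740 - 1553*50 = 740 - 77650 = -76910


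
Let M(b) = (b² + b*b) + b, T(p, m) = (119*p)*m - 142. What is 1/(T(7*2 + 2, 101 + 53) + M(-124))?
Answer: 1/323702 ≈ 3.0893e-6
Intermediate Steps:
T(p, m) = -142 + 119*m*p (T(p, m) = 119*m*p - 142 = -142 + 119*m*p)
M(b) = b + 2*b² (M(b) = (b² + b²) + b = 2*b² + b = b + 2*b²)
1/(T(7*2 + 2, 101 + 53) + M(-124)) = 1/((-142 + 119*(101 + 53)*(7*2 + 2)) - 124*(1 + 2*(-124))) = 1/((-142 + 119*154*(14 + 2)) - 124*(1 - 248)) = 1/((-142 + 119*154*16) - 124*(-247)) = 1/((-142 + 293216) + 30628) = 1/(293074 + 30628) = 1/323702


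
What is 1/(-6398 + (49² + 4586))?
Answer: 1/589 ≈ 0.0016978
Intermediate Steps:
1/(-6398 + (49² + 4586)) = 1/(-6398 + (2401 + 4586)) = 1/(-6398 + 6987) = 1/589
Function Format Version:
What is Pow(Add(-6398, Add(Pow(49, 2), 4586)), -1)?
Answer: Rational(1, 589) ≈ 0.0016978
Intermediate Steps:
Pow(Add(-6398, Add(Pow(49, 2), 4586)), -1) = Pow(Add(-6398, Add(2401, 4586)), -1) = Pow(Add(-6398, 6987), -1) = Pow(589, -1) = Rational(1, 589)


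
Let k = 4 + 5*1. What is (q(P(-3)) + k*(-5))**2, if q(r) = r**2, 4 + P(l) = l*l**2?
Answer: 839056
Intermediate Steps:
k = 9 (k = 4 + 5 = 9)
P(l) = -4 + l**3 (P(l) = -4 + l*l**2 = -4 + l**3)
(q(P(-3)) + k*(-5))**2 = ((-4 + (-3)**3)**2 + 9*(-5))**2 = ((-4 - 27)**2 - 45)**2 = ((-31)**2 - 45)**2 = (961 - 45)**2 = 916**2 = 839056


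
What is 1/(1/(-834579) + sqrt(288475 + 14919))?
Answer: 834579/211320628204275953 + 696522107241*sqrt(303394)/211320628204275953 ≈ 0.0018155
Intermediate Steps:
1/(1/(-834579) + sqrt(288475 + 14919)) = 1/(-1/834579 + sqrt(303394))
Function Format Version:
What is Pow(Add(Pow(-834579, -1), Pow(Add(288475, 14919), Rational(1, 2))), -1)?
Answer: Add(Rational(834579, 211320628204275953), Mul(Rational(696522107241, 211320628204275953), Pow(303394, Rational(1, 2)))) ≈ 0.0018155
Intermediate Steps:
Pow(Add(Pow(-834579, -1), Pow(Add(288475, 14919), Rational(1, 2))), -1) = Pow(Add(Rational(-1, 834579), Pow(303394, Rational(1, 2))), -1)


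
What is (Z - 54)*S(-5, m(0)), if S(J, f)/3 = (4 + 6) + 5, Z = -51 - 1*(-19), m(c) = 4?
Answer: -3870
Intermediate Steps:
Z = -32 (Z = -51 + 19 = -32)
S(J, f) = 45 (S(J, f) = 3*((4 + 6) + 5) = 3*(10 + 5) = 3*15 = 45)
(Z - 54)*S(-5, m(0)) = (-32 - 54)*45 = -86*45 = -3870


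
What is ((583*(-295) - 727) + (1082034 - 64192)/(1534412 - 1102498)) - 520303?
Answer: -21380133062/30851 ≈ -6.9301e+5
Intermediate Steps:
((583*(-295) - 727) + (1082034 - 64192)/(1534412 - 1102498)) - 520303 = ((-171985 - 727) + 1017842/431914) - 520303 = (-172712 + 1017842*(1/431914)) - 520303 = (-172712 + 72703/30851) - 520303 = -5328265209/30851 - 520303 = -21380133062/30851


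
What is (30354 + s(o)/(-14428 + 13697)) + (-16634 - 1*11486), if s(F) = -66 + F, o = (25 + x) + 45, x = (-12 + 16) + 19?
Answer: 1633027/731 ≈ 2234.0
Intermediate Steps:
x = 23 (x = 4 + 19 = 23)
o = 93 (o = (25 + 23) + 45 = 48 + 45 = 93)
(30354 + s(o)/(-14428 + 13697)) + (-16634 - 1*11486) = (30354 + (-66 + 93)/(-14428 + 13697)) + (-16634 - 1*11486) = (30354 + 27/(-731)) + (-16634 - 11486) = (30354 + 27*(-1/731)) - 28120 = (30354 - 27/731) - 28120 = 22188747/731 - 28120 = 1633027/731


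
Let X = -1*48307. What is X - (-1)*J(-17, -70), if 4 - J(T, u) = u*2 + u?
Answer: -48093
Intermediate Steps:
J(T, u) = 4 - 3*u (J(T, u) = 4 - (u*2 + u) = 4 - (2*u + u) = 4 - 3*u)
X = -48307
X - (-1)*J(-17, -70) = -48307 - (-1)*(4 - 3*(-70)) = -48307 - (-1)*(4 + 210) = -48307 - (-1)*214 = -48307 - 1*(-214) = -48307 + 214 = -48093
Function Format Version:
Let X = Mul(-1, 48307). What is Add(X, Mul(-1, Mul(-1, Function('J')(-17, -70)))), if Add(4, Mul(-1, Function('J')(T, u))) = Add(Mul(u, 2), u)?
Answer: -48093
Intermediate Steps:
Function('J')(T, u) = Add(4, Mul(-3, u)) (Function('J')(T, u) = Add(4, Mul(-1, Add(Mul(u, 2), u))) = Add(4, Mul(-1, Add(Mul(2, u), u))) = Add(4, Mul(-1, Mul(3, u))) = Add(4, Mul(-3, u)))
X = -48307
Add(X, Mul(-1, Mul(-1, Function('J')(-17, -70)))) = Add(-48307, Mul(-1, Mul(-1, Add(4, Mul(-3, -70))))) = Add(-48307, Mul(-1, Mul(-1, Add(4, 210)))) = Add(-48307, Mul(-1, Mul(-1, 214))) = Add(-48307, Mul(-1, -214)) = Add(-48307, 214) = -48093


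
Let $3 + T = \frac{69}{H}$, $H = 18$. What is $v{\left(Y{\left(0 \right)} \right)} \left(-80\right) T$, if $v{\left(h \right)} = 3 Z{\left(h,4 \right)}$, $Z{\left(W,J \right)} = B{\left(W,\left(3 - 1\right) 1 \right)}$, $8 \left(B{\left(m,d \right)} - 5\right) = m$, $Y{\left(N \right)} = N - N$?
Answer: $-1000$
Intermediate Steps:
$Y{\left(N \right)} = 0$
$B{\left(m,d \right)} = 5 + \frac{m}{8}$
$T = \frac{5}{6}$ ($T = -3 + \frac{69}{18} = -3 + 69 \cdot \frac{1}{18} = -3 + \frac{23}{6} = \frac{5}{6} \approx 0.83333$)
$Z{\left(W,J \right)} = 5 + \frac{W}{8}$
$v{\left(h \right)} = 15 + \frac{3 h}{8}$ ($v{\left(h \right)} = 3 \left(5 + \frac{h}{8}\right) = 15 + \frac{3 h}{8}$)
$v{\left(Y{\left(0 \right)} \right)} \left(-80\right) T = \left(15 + \frac{3}{8} \cdot 0\right) \left(-80\right) \frac{5}{6} = \left(15 + 0\right) \left(-80\right) \frac{5}{6} = 15 \left(-80\right) \frac{5}{6} = \left(-1200\right) \frac{5}{6} = -1000$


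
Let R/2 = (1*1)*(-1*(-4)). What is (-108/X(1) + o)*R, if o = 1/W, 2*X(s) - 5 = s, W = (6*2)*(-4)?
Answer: -1729/6 ≈ -288.17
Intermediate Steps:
W = -48 (W = 12*(-4) = -48)
X(s) = 5/2 + s/2
o = -1/48 (o = 1/(-48) = -1/48 ≈ -0.020833)
R = 8 (R = 2*((1*1)*(-1*(-4))) = 2*(1*4) = 2*4 = 8)
(-108/X(1) + o)*R = (-108/(5/2 + (½)*1) - 1/48)*8 = (-108/(5/2 + ½) - 1/48)*8 = (-108/3 - 1/48)*8 = (-108*⅓ - 1/48)*8 = (-36 - 1/48)*8 = -1729/48*8 = -1729/6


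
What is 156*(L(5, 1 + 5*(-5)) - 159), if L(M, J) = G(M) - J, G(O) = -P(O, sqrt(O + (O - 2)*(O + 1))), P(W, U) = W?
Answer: -21840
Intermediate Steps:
G(O) = -O
L(M, J) = -J - M (L(M, J) = -M - J = -J - M)
156*(L(5, 1 + 5*(-5)) - 159) = 156*((-(1 + 5*(-5)) - 1*5) - 159) = 156*((-(1 - 25) - 5) - 159) = 156*((-1*(-24) - 5) - 159) = 156*((24 - 5) - 159) = 156*(19 - 159) = 156*(-140) = -21840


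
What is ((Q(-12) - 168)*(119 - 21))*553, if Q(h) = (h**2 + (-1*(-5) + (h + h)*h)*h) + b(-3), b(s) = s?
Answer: -192009342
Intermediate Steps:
Q(h) = -3 + h**2 + h*(5 + 2*h**2) (Q(h) = (h**2 + (-1*(-5) + (h + h)*h)*h) - 3 = (h**2 + (5 + (2*h)*h)*h) - 3 = (h**2 + (5 + 2*h**2)*h) - 3 = (h**2 + h*(5 + 2*h**2)) - 3 = -3 + h**2 + h*(5 + 2*h**2))
((Q(-12) - 168)*(119 - 21))*553 = (((-3 + (-12)**2 + 2*(-12)**3 + 5*(-12)) - 168)*(119 - 21))*553 = (((-3 + 144 + 2*(-1728) - 60) - 168)*98)*553 = (((-3 + 144 - 3456 - 60) - 168)*98)*553 = ((-3375 - 168)*98)*553 = -3543*98*553 = -347214*553 = -192009342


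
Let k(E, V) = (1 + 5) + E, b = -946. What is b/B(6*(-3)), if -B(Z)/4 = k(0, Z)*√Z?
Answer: -473*I*√2/72 ≈ -9.2906*I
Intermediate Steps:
k(E, V) = 6 + E
B(Z) = -24*√Z (B(Z) = -4*(6 + 0)*√Z = -24*√Z)
b/B(6*(-3)) = -946*I*√2/144 = -473*I*√2/72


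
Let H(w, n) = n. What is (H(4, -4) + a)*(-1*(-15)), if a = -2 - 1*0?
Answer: -90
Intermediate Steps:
a = -2 (a = -2 + 0 = -2)
(H(4, -4) + a)*(-1*(-15)) = (-4 - 2)*(-1*(-15)) = -6*15 = -90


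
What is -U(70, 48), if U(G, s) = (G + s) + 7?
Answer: -125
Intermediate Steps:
U(G, s) = 7 + G + s
-U(70, 48) = -(7 + 70 + 48) = -1*125 = -125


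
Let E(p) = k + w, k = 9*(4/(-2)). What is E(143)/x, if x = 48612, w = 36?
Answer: 3/8102 ≈ 0.00037028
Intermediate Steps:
k = -18 (k = 9*(4*(-1/2)) = 9*(-2) = -18)
E(p) = 18 (E(p) = -18 + 36 = 18)
E(143)/x = 18/48612 = 18*(1/48612) = 3/8102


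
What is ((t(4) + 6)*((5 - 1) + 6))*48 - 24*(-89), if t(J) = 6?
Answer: 7896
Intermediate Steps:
((t(4) + 6)*((5 - 1) + 6))*48 - 24*(-89) = ((6 + 6)*((5 - 1) + 6))*48 - 24*(-89) = (12*(4 + 6))*48 + 2136 = (12*10)*48 + 2136 = 120*48 + 2136 = 5760 + 2136 = 7896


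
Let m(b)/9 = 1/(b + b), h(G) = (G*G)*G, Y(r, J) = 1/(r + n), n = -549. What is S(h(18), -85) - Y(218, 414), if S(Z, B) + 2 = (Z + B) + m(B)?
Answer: 323268341/56270 ≈ 5745.0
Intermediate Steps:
Y(r, J) = 1/(-549 + r) (Y(r, J) = 1/(r - 549) = 1/(-549 + r))
h(G) = G³ (h(G) = G²*G = G³)
m(b) = 9/(2*b) (m(b) = 9/(b + b) = 9/((2*b)) = 9*(1/(2*b)) = 9/(2*b))
S(Z, B) = -2 + B + Z + 9/(2*B) (S(Z, B) = -2 + ((Z + B) + 9/(2*B)) = -2 + ((B + Z) + 9/(2*B)) = -2 + (B + Z + 9/(2*B)) = -2 + B + Z + 9/(2*B))
S(h(18), -85) - Y(218, 414) = (-2 - 85 + 18³ + (9/2)/(-85)) - 1/(-549 + 218) = (-2 - 85 + 5832 + (9/2)*(-1/85)) - 1/(-331) = (-2 - 85 + 5832 - 9/170) - 1*(-1/331) = 976641/170 + 1/331 = 323268341/56270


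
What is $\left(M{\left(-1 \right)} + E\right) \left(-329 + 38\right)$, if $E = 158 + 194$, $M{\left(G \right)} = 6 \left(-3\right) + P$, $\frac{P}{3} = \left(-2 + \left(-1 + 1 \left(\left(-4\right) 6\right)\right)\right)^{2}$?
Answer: $-733611$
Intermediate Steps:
$P = 2187$ ($P = 3 \left(-2 + \left(-1 + 1 \left(\left(-4\right) 6\right)\right)\right)^{2} = 3 \left(-2 + \left(-1 + 1 \left(-24\right)\right)\right)^{2} = 3 \left(-2 - 25\right)^{2} = 3 \left(-27\right)^{2} = 3 \cdot 729 = 2187$)
$M{\left(G \right)} = 2169$ ($M{\left(G \right)} = 6 \left(-3\right) + 2187 = -18 + 2187 = 2169$)
$E = 352$
$\left(M{\left(-1 \right)} + E\right) \left(-329 + 38\right) = \left(2169 + 352\right) \left(-329 + 38\right) = 2521 \left(-291\right) = -733611$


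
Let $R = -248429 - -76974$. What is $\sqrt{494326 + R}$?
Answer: $\sqrt{322871} \approx 568.22$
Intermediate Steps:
$R = -171455$ ($R = -248429 + 76974 = -171455$)
$\sqrt{494326 + R} = \sqrt{494326 - 171455} = \sqrt{322871}$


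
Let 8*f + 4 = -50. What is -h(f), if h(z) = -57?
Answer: 57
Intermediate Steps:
f = -27/4 (f = -1/2 + (1/8)*(-50) = -1/2 - 25/4 = -27/4 ≈ -6.7500)
-h(f) = -1*(-57) = 57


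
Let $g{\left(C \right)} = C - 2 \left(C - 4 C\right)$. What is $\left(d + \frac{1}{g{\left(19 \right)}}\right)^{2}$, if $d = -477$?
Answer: $\frac{4024633600}{17689} \approx 2.2752 \cdot 10^{5}$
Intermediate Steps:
$g{\left(C \right)} = 7 C$ ($g{\left(C \right)} = C - 2 \left(- 3 C\right) = C + 6 C = 7 C$)
$\left(d + \frac{1}{g{\left(19 \right)}}\right)^{2} = \left(-477 + \frac{1}{7 \cdot 19}\right)^{2} = \left(-477 + \frac{1}{133}\right)^{2} = \left(- \frac{63440}{133}\right)^{2} = \frac{4024633600}{17689}$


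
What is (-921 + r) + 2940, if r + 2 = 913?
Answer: 2930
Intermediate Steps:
r = 911 (r = -2 + 913 = 911)
(-921 + r) + 2940 = (-921 + 911) + 2940 = -10 + 2940 = 2930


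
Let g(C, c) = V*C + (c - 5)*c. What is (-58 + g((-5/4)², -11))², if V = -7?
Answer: 2934369/256 ≈ 11462.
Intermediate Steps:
g(C, c) = -7*C + c*(-5 + c) (g(C, c) = -7*C + (c - 5)*c = -7*C + (-5 + c)*c = -7*C + c*(-5 + c))
(-58 + g((-5/4)², -11))² = (-58 + ((-11)² - 7*(-5/4)² - 5*(-11)))² = (-58 + (121 - 7*(-5*¼)² + 55))² = (-58 + (121 - 7*(-5/4)² + 55))² = (-58 + (121 - 7*25/16 + 55))² = (-58 + (121 - 175/16 + 55))² = (-58 + 2641/16)² = (1713/16)² = 2934369/256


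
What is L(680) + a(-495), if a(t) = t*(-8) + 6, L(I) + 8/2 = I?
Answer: 4642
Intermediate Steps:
L(I) = -4 + I
a(t) = 6 - 8*t (a(t) = -8*t + 6 = 6 - 8*t)
L(680) + a(-495) = (-4 + 680) + (6 - 8*(-495)) = 676 + (6 + 3960) = 676 + 3966 = 4642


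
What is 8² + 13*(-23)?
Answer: -235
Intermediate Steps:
8² + 13*(-23) = 64 - 299 = -235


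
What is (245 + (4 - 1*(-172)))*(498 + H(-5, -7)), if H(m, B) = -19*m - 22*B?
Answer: 314487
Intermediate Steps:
H(m, B) = -22*B - 19*m
(245 + (4 - 1*(-172)))*(498 + H(-5, -7)) = (245 + (4 - 1*(-172)))*(498 + (-22*(-7) - 19*(-5))) = (245 + (4 + 172))*(498 + (154 + 95)) = (245 + 176)*(498 + 249) = 421*747 = 314487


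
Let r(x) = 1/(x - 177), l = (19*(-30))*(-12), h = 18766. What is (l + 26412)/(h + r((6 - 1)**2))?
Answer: 5054304/2852431 ≈ 1.7719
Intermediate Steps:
l = 6840 (l = -570*(-12) = 6840)
r(x) = 1/(-177 + x)
(l + 26412)/(h + r((6 - 1)**2)) = (6840 + 26412)/(18766 + 1/(-177 + (6 - 1)**2)) = 33252/(18766 + 1/(-177 + 5**2)) = 33252/(18766 + 1/(-177 + 25)) = 33252/(18766 + 1/(-152)) = 33252/(18766 - 1/152) = 33252/(2852431/152) = 33252*(152/2852431) = 5054304/2852431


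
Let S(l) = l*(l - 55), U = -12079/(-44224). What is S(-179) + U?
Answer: 1852378543/44224 ≈ 41886.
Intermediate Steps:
U = 12079/44224 (U = -12079*(-1/44224) = 12079/44224 ≈ 0.27313)
S(l) = l*(-55 + l)
S(-179) + U = -179*(-55 - 179) + 12079/44224 = -179*(-234) + 12079/44224 = 41886 + 12079/44224 = 1852378543/44224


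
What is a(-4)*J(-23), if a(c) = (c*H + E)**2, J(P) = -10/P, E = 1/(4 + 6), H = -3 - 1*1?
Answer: 1127/10 ≈ 112.70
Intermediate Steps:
H = -4 (H = -3 - 1 = -4)
E = 1/10 ≈ 0.10000
a(c) = (1/10 - 4*c)**2 (a(c) = (c*(-4) + 1/10)**2 = (-4*c + 1/10)**2 = (1/10 - 4*c)**2)
a(-4)*J(-23) = ((-1 + 40*(-4))**2/100)*(-10/(-23)) = ((-1 - 160)**2/100)*(-10*(-1/23)) = ((1/100)*(-161)**2)*(10/23) = ((1/100)*25921)*(10/23) = (25921/100)*(10/23) = 1127/10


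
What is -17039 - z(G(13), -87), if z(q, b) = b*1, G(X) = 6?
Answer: -16952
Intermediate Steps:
z(q, b) = b
-17039 - z(G(13), -87) = -17039 - 1*(-87) = -17039 + 87 = -16952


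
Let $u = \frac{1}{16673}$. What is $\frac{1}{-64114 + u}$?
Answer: $- \frac{16673}{1068972721} \approx -1.5597 \cdot 10^{-5}$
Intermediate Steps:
$u = \frac{1}{16673} \approx 5.9977 \cdot 10^{-5}$
$\frac{1}{-64114 + u} = \frac{1}{-64114 + \frac{1}{16673}} = \frac{1}{- \frac{1068972721}{16673}} = - \frac{16673}{1068972721}$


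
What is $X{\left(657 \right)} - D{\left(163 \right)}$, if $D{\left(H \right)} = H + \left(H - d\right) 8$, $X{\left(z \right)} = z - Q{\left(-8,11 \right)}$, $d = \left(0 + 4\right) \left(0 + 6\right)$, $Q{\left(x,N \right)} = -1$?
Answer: $-617$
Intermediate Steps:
$d = 24$ ($d = 4 \cdot 6 = 24$)
$X{\left(z \right)} = 1 + z$ ($X{\left(z \right)} = z - -1 = z + 1 = 1 + z$)
$D{\left(H \right)} = -192 + 9 H$ ($D{\left(H \right)} = H + \left(H - 24\right) 8 = H + \left(-24 + H\right) 8 = H + \left(-192 + 8 H\right) = -192 + 9 H$)
$X{\left(657 \right)} - D{\left(163 \right)} = \left(1 + 657\right) - \left(-192 + 9 \cdot 163\right) = 658 - \left(-192 + 1467\right) = 658 - 1275 = -617$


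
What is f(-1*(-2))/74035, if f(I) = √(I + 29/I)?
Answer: √66/148070 ≈ 5.4866e-5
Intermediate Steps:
f(-1*(-2))/74035 = √(-1*(-2) + 29/((-1*(-2))))/74035 = √(2 + 29/2)*(1/74035) = √(33/2)*(1/74035) = (√66/2)*(1/74035) = √66/148070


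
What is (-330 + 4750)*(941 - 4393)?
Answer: -15257840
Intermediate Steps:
(-330 + 4750)*(941 - 4393) = 4420*(-3452) = -15257840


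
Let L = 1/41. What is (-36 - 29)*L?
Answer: -65/41 ≈ -1.5854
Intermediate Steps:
L = 1/41 ≈ 0.024390
(-36 - 29)*L = (-36 - 29)*(1/41) = -65*1/41 = -65/41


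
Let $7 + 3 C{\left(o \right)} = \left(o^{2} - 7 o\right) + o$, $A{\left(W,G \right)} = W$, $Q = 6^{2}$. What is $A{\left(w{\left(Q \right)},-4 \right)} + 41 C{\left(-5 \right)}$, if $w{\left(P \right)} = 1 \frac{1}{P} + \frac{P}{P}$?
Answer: $\frac{23653}{36} \approx 657.03$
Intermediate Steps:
$Q = 36$
$w{\left(P \right)} = 1 + \frac{1}{P}$ ($w{\left(P \right)} = \frac{1}{P} + 1 = 1 + \frac{1}{P}$)
$C{\left(o \right)} = - \frac{7}{3} - 2 o + \frac{o^{2}}{3}$ ($C{\left(o \right)} = - \frac{7}{3} + \frac{\left(o^{2} - 7 o\right) + o}{3} = - \frac{7}{3} + \frac{o^{2} - 6 o}{3} = - \frac{7}{3} + \left(- 2 o + \frac{o^{2}}{3}\right) = - \frac{7}{3} - 2 o + \frac{o^{2}}{3}$)
$A{\left(w{\left(Q \right)},-4 \right)} + 41 C{\left(-5 \right)} = \frac{1 + 36}{36} + 41 \left(- \frac{7}{3} - -10 + \frac{\left(-5\right)^{2}}{3}\right) = \frac{1}{36} \cdot 37 + 41 \left(- \frac{7}{3} + 10 + \frac{1}{3} \cdot 25\right) = \frac{37}{36} + 41 \left(- \frac{7}{3} + 10 + \frac{25}{3}\right) = \frac{37}{36} + 41 \cdot 16 = \frac{37}{36} + 656 = \frac{23653}{36}$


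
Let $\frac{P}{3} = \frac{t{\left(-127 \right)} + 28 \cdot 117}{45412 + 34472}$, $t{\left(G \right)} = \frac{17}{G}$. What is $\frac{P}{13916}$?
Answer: $\frac{416035}{47060516496} \approx 8.8404 \cdot 10^{-6}$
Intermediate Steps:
$P = \frac{416035}{3381756}$ ($P = 3 \frac{\frac{17}{-127} + 28 \cdot 117}{45412 + 34472} = 3 \frac{17 \left(- \frac{1}{127}\right) + 3276}{79884} = 3 \left(- \frac{17}{127} + 3276\right) \frac{1}{79884} = 3 \cdot \frac{416035}{127} \cdot \frac{1}{79884} = 3 \cdot \frac{416035}{10145268} = \frac{416035}{3381756} \approx 0.12302$)
$\frac{P}{13916} = \frac{416035}{3381756 \cdot 13916} = \frac{416035}{3381756} \cdot \frac{1}{13916} = \frac{416035}{47060516496}$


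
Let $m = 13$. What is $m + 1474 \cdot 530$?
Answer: $781233$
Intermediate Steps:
$m + 1474 \cdot 530 = 13 + 1474 \cdot 530 = 13 + 781220 = 781233$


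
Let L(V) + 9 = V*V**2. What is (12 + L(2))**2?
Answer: 121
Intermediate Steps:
L(V) = -9 + V**3 (L(V) = -9 + V*V**2 = -9 + V**3)
(12 + L(2))**2 = (12 + (-9 + 2**3))**2 = (12 + (-9 + 8))**2 = (12 - 1)**2 = 11**2 = 121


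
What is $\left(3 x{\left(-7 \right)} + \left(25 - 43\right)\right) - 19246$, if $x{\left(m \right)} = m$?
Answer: $-19285$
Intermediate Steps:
$\left(3 x{\left(-7 \right)} + \left(25 - 43\right)\right) - 19246 = \left(3 \left(-7\right) + \left(25 - 43\right)\right) - 19246 = \left(-21 - 18\right) - 19246 = -39 - 19246 = -19285$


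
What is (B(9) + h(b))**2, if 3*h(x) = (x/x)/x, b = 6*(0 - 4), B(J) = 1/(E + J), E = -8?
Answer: 5041/5184 ≈ 0.97241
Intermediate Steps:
B(J) = 1/(-8 + J)
b = -24 (b = 6*(-4) = -24)
h(x) = 1/(3*x) (h(x) = ((x/x)/x)/3 = (1/x)/3 = 1/(3*x))
(B(9) + h(b))**2 = (1/(-8 + 9) + (1/3)/(-24))**2 = (1/1 + (1/3)*(-1/24))**2 = (1 - 1/72)**2 = (71/72)**2 = 5041/5184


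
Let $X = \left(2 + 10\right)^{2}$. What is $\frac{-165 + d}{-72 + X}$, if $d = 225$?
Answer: $\frac{5}{6} \approx 0.83333$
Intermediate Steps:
$X = 144$ ($X = 12^{2} = 144$)
$\frac{-165 + d}{-72 + X} = \frac{-165 + 225}{-72 + 144} = \frac{60}{72} = 60 \cdot \frac{1}{72} = \frac{5}{6}$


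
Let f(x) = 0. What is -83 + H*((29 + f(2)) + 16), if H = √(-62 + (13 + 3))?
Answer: -83 + 45*I*√46 ≈ -83.0 + 305.21*I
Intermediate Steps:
H = I*√46 (H = √(-62 + 16) = √(-46) = I*√46 ≈ 6.7823*I)
-83 + H*((29 + f(2)) + 16) = -83 + (I*√46)*((29 + 0) + 16) = -83 + (I*√46)*(29 + 16) = -83 + (I*√46)*45 = -83 + 45*I*√46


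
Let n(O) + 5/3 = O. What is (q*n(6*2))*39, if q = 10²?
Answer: 40300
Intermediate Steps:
n(O) = -5/3 + O
q = 100
(q*n(6*2))*39 = (100*(-5/3 + 6*2))*39 = (100*(-5/3 + 12))*39 = (100*(31/3))*39 = (3100/3)*39 = 40300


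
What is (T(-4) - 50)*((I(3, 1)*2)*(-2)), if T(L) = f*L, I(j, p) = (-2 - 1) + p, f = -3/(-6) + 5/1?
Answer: -576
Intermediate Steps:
f = 11/2 (f = -3*(-1/6) + 5*1 = 1/2 + 5 = 11/2 ≈ 5.5000)
I(j, p) = -3 + p
T(L) = 11*L/2
(T(-4) - 50)*((I(3, 1)*2)*(-2)) = ((11/2)*(-4) - 50)*(((-3 + 1)*2)*(-2)) = (-22 - 50)*(-2*2*(-2)) = -(-288)*(-2) = -72*8 = -576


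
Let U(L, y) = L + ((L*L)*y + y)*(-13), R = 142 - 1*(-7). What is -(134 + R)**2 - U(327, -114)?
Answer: -158550676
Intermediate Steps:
R = 149 (R = 142 + 7 = 149)
U(L, y) = L - 13*y - 13*y*L**2 (U(L, y) = L + (L**2*y + y)*(-13) = L + (y*L**2 + y)*(-13) = L + (y + y*L**2)*(-13) = L + (-13*y - 13*y*L**2) = L - 13*y - 13*y*L**2)
-(134 + R)**2 - U(327, -114) = -(134 + 149)**2 - (327 - 13*(-114) - 13*(-114)*327**2) = -1*283**2 - (327 + 1482 - 13*(-114)*106929) = -1*80089 - (327 + 1482 + 158468778) = -80089 - 1*158470587 = -80089 - 158470587 = -158550676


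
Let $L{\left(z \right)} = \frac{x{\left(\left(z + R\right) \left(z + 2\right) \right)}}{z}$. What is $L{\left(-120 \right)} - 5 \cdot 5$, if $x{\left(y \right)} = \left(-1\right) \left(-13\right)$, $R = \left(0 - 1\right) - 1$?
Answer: $- \frac{3013}{120} \approx -25.108$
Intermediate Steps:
$R = -2$ ($R = -1 - 1 = -2$)
$x{\left(y \right)} = 13$
$L{\left(z \right)} = \frac{13}{z}$
$L{\left(-120 \right)} - 5 \cdot 5 = \frac{13}{-120} - 5 \cdot 5 = 13 \left(- \frac{1}{120}\right) - 25 = - \frac{13}{120} - 25 = - \frac{3013}{120}$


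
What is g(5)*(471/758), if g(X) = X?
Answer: 2355/758 ≈ 3.1069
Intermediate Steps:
g(5)*(471/758) = 5*(471/758) = 2355/758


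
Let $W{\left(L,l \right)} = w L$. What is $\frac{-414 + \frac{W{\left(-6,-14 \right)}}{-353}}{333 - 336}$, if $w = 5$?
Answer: $\frac{48704}{353} \approx 137.97$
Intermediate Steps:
$W{\left(L,l \right)} = 5 L$
$\frac{-414 + \frac{W{\left(-6,-14 \right)}}{-353}}{333 - 336} = \frac{-414 + \frac{5 \left(-6\right)}{-353}}{333 - 336} = \frac{-414 - - \frac{30}{353}}{-3} = \left(-414 + \frac{30}{353}\right) \left(- \frac{1}{3}\right) = \left(- \frac{146112}{353}\right) \left(- \frac{1}{3}\right) = \frac{48704}{353}$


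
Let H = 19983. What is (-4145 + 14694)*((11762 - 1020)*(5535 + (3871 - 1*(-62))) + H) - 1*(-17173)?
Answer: 1073099563384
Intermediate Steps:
(-4145 + 14694)*((11762 - 1020)*(5535 + (3871 - 1*(-62))) + H) - 1*(-17173) = (-4145 + 14694)*((11762 - 1020)*(5535 + (3871 - 1*(-62))) + 19983) - 1*(-17173) = 10549*(10742*(5535 + (3871 + 62)) + 19983) + 17173 = 10549*(10742*(5535 + 3933) + 19983) + 17173 = 10549*(10742*9468 + 19983) + 17173 = 10549*(101705256 + 19983) + 17173 = 10549*101725239 + 17173 = 1073099546211 + 17173 = 1073099563384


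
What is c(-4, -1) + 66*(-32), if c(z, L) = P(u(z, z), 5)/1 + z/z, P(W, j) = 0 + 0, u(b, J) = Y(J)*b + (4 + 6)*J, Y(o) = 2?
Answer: -2111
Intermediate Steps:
u(b, J) = 2*b + 10*J (u(b, J) = 2*b + (4 + 6)*J = 2*b + 10*J)
P(W, j) = 0
c(z, L) = 1 (c(z, L) = 0/1 + z/z = 0*1 + 1 = 0 + 1 = 1)
c(-4, -1) + 66*(-32) = 1 + 66*(-32) = 1 - 2112 = -2111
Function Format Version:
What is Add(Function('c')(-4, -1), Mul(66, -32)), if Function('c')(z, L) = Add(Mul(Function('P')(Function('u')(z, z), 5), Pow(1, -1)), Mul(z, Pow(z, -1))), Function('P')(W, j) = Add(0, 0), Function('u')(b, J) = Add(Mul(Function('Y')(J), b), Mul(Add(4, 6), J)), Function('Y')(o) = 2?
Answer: -2111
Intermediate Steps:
Function('u')(b, J) = Add(Mul(2, b), Mul(10, J)) (Function('u')(b, J) = Add(Mul(2, b), Mul(Add(4, 6), J)) = Add(Mul(2, b), Mul(10, J)))
Function('P')(W, j) = 0
Function('c')(z, L) = 1 (Function('c')(z, L) = Add(Mul(0, Pow(1, -1)), Mul(z, Pow(z, -1))) = Add(Mul(0, 1), 1) = Add(0, 1) = 1)
Add(Function('c')(-4, -1), Mul(66, -32)) = Add(1, Mul(66, -32)) = Add(1, -2112) = -2111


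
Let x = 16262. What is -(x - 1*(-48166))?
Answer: -64428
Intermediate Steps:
-(x - 1*(-48166)) = -(16262 - 1*(-48166)) = -(16262 + 48166) = -1*64428 = -64428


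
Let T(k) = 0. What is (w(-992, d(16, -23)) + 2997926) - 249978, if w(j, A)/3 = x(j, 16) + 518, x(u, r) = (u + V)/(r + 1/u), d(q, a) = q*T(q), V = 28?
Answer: 43634477378/15871 ≈ 2.7493e+6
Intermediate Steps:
d(q, a) = 0 (d(q, a) = q*0 = 0)
x(u, r) = (28 + u)/(r + 1/u) (x(u, r) = (u + 28)/(r + 1/u) = (28 + u)/(r + 1/u))
w(j, A) = 1554 + 3*j*(28 + j)/(1 + 16*j) (w(j, A) = 3*(j*(28 + j)/(1 + 16*j) + 518) = 3*(518 + j*(28 + j)/(1 + 16*j)) = 1554 + 3*j*(28 + j)/(1 + 16*j))
(w(-992, d(16, -23)) + 2997926) - 249978 = (3*(518 + (-992)² + 8316*(-992))/(1 + 16*(-992)) + 2997926) - 249978 = (3*(518 + 984064 - 8249472)/(1 - 15872) + 2997926) - 249978 = (3*(-7264890)/(-15871) + 2997926) - 249978 = (3*(-1/15871)*(-7264890) + 2997926) - 249978 = (21794670/15871 + 2997926) - 249978 = 47601878216/15871 - 249978 = 43634477378/15871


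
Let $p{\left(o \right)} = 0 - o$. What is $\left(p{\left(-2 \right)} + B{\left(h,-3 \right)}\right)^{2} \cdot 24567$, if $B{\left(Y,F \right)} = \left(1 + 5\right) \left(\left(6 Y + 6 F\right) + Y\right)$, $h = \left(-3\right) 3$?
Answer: $5754967152$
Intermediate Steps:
$h = -9$
$p{\left(o \right)} = - o$
$B{\left(Y,F \right)} = 36 F + 42 Y$ ($B{\left(Y,F \right)} = 6 \left(\left(6 F + 6 Y\right) + Y\right) = 6 \left(6 F + 7 Y\right) = 36 F + 42 Y$)
$\left(p{\left(-2 \right)} + B{\left(h,-3 \right)}\right)^{2} \cdot 24567 = \left(\left(-1\right) \left(-2\right) + \left(36 \left(-3\right) + 42 \left(-9\right)\right)\right)^{2} \cdot 24567 = \left(2 - 486\right)^{2} \cdot 24567 = \left(-484\right)^{2} \cdot 24567 = 234256 \cdot 24567 = 5754967152$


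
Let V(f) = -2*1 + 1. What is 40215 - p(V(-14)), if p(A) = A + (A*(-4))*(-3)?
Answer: 40228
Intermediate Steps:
V(f) = -1 (V(f) = -2 + 1 = -1)
p(A) = 13*A (p(A) = A - 4*A*(-3) = A + 12*A = 13*A)
40215 - p(V(-14)) = 40215 - 13*(-1) = 40215 - 1*(-13) = 40215 + 13 = 40228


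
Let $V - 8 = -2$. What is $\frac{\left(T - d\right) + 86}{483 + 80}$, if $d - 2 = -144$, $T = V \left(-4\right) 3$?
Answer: $\frac{156}{563} \approx 0.27709$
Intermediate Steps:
$V = 6$ ($V = 8 - 2 = 6$)
$T = -72$ ($T = 6 \left(-4\right) 3 = \left(-24\right) 3 = -72$)
$d = -142$ ($d = 2 - 144 = -142$)
$\frac{\left(T - d\right) + 86}{483 + 80} = \frac{\left(-72 - -142\right) + 86}{483 + 80} = \frac{\left(-72 + 142\right) + 86}{563} = \left(70 + 86\right) \frac{1}{563} = 156 \cdot \frac{1}{563} = \frac{156}{563}$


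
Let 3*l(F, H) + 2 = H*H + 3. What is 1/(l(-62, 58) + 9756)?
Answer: 3/32633 ≈ 9.1931e-5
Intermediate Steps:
l(F, H) = 1/3 + H**2/3 (l(F, H) = -2/3 + (H*H + 3)/3 = -2/3 + (H**2 + 3)/3 = -2/3 + (3 + H**2)/3 = -2/3 + (1 + H**2/3) = 1/3 + H**2/3)
1/(l(-62, 58) + 9756) = 1/((1/3 + (1/3)*58**2) + 9756) = 1/((1/3 + (1/3)*3364) + 9756) = 1/((1/3 + 3364/3) + 9756) = 1/(3365/3 + 9756) = 1/(32633/3) = 3/32633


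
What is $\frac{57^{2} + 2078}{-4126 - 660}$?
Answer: $- \frac{5327}{4786} \approx -1.113$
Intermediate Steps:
$\frac{57^{2} + 2078}{-4126 - 660} = \frac{3249 + 2078}{-4786} = 5327 \left(- \frac{1}{4786}\right) = - \frac{5327}{4786}$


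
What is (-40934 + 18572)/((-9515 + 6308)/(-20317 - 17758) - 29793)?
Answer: 141905525/189060878 ≈ 0.75058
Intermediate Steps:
(-40934 + 18572)/((-9515 + 6308)/(-20317 - 17758) - 29793) = -22362/(-3207/(-38075) - 29793) = -22362/(-3207*(-1/38075) - 29793) = -22362/(3207/38075 - 29793) = -22362/(-1134365268/38075) = -22362*(-38075/1134365268) = 141905525/189060878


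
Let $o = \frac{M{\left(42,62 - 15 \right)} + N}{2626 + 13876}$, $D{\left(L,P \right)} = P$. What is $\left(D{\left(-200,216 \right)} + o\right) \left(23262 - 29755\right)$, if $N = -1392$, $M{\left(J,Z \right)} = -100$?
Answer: $- \frac{11567084710}{8251} \approx -1.4019 \cdot 10^{6}$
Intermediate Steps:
$o = - \frac{746}{8251}$ ($o = \frac{-100 - 1392}{2626 + 13876} = - \frac{1492}{16502} = \left(-1492\right) \frac{1}{16502} = - \frac{746}{8251} \approx -0.090413$)
$\left(D{\left(-200,216 \right)} + o\right) \left(23262 - 29755\right) = \left(216 - \frac{746}{8251}\right) \left(23262 - 29755\right) = \frac{1781470}{8251} \left(-6493\right) = - \frac{11567084710}{8251}$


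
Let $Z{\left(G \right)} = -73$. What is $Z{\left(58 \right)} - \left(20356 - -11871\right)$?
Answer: $-32300$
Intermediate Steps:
$Z{\left(58 \right)} - \left(20356 - -11871\right) = -73 - \left(20356 - -11871\right) = -73 - \left(20356 + 11871\right) = -73 - 32227 = -32300$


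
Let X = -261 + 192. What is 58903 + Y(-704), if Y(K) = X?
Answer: 58834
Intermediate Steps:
X = -69
Y(K) = -69
58903 + Y(-704) = 58903 - 69 = 58834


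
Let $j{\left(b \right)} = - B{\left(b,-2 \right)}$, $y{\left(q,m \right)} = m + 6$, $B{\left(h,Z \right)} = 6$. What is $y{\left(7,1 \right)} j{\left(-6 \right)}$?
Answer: $-42$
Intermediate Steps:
$y{\left(q,m \right)} = 6 + m$
$j{\left(b \right)} = -6$ ($j{\left(b \right)} = \left(-1\right) 6 = -6$)
$y{\left(7,1 \right)} j{\left(-6 \right)} = \left(6 + 1\right) \left(-6\right) = 7 \left(-6\right) = -42$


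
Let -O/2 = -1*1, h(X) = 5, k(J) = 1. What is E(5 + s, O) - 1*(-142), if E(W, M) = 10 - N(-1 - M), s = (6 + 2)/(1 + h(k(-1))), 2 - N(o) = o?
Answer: 147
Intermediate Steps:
N(o) = 2 - o
s = 4/3 (s = (6 + 2)/(1 + 5) = 8/6 = 8*(1/6) = 4/3 ≈ 1.3333)
O = 2 (O = -(-2) = -2*(-1) = 2)
E(W, M) = 7 - M (E(W, M) = 10 - (2 - (-1 - M)) = 10 - (2 + (1 + M)) = 10 - (3 + M) = 10 + (-3 - M) = 7 - M)
E(5 + s, O) - 1*(-142) = (7 - 1*2) - 1*(-142) = (7 - 2) + 142 = 5 + 142 = 147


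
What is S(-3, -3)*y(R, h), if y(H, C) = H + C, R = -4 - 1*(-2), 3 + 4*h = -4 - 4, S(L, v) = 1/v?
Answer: 19/12 ≈ 1.5833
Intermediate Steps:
h = -11/4 (h = -3/4 + (-4 - 4)/4 = -3/4 + (1/4)*(-8) = -3/4 - 2 = -11/4 ≈ -2.7500)
R = -2 (R = -4 + 2 = -2)
y(H, C) = C + H
S(-3, -3)*y(R, h) = (-11/4 - 2)/(-3) = -1/3*(-19/4) = 19/12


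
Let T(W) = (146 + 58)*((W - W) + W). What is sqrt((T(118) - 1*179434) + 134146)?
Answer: 4*I*sqrt(1326) ≈ 145.66*I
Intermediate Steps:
T(W) = 204*W (T(W) = 204*(0 + W) = 204*W)
sqrt((T(118) - 1*179434) + 134146) = sqrt((204*118 - 1*179434) + 134146) = sqrt((24072 - 179434) + 134146) = sqrt(-155362 + 134146) = sqrt(-21216) = 4*I*sqrt(1326)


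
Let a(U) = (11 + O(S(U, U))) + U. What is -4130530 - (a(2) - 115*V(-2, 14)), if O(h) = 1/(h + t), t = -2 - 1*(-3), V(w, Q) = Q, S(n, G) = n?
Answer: -12386800/3 ≈ -4.1289e+6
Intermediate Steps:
t = 1 (t = -2 + 3 = 1)
O(h) = 1/(1 + h) (O(h) = 1/(h + 1) = 1/(1 + h))
a(U) = 11 + U + 1/(1 + U) (a(U) = (11 + 1/(1 + U)) + U = 11 + U + 1/(1 + U))
-4130530 - (a(2) - 115*V(-2, 14)) = -4130530 - ((1 + (1 + 2)*(11 + 2))/(1 + 2) - 115*14) = -4130530 - ((1 + 3*13)/3 - 1610) = -4130530 - ((1 + 39)/3 - 1610) = -4130530 - ((⅓)*40 - 1610) = -4130530 - (40/3 - 1610) = -4130530 - 1*(-4790/3) = -4130530 + 4790/3 = -12386800/3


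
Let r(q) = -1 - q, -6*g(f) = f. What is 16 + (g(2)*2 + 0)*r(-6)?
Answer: 38/3 ≈ 12.667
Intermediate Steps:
g(f) = -f/6
16 + (g(2)*2 + 0)*r(-6) = 16 + (-⅙*2*2 + 0)*(-1 - 1*(-6)) = 16 + (-⅓*2 + 0)*(-1 + 6) = 16 + (-⅔ + 0)*5 = 16 - ⅔*5 = 16 - 10/3 = 38/3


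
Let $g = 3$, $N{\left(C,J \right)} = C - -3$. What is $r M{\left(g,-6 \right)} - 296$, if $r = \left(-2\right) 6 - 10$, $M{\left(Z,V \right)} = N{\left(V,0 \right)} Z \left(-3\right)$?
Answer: $-890$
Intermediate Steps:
$N{\left(C,J \right)} = 3 + C$ ($N{\left(C,J \right)} = C + 3 = 3 + C$)
$M{\left(Z,V \right)} = - 3 Z \left(3 + V\right)$ ($M{\left(Z,V \right)} = \left(3 + V\right) Z \left(-3\right) = Z \left(3 + V\right) \left(-3\right) = - 3 Z \left(3 + V\right)$)
$r = -22$ ($r = -12 - 10 = -22$)
$r M{\left(g,-6 \right)} - 296 = - 22 \left(\left(-3\right) 3 \left(3 - 6\right)\right) - 296 = - 22 \left(\left(-3\right) 3 \left(-3\right)\right) - 296 = \left(-22\right) 27 - 296 = -594 - 296 = -890$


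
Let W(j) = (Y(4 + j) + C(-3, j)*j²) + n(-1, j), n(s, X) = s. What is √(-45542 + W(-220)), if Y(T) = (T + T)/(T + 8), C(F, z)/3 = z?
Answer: 4*I*√337889526/13 ≈ 5655.9*I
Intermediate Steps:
C(F, z) = 3*z
Y(T) = 2*T/(8 + T) (Y(T) = (2*T)/(8 + T) = 2*T/(8 + T))
W(j) = -1 + 3*j³ + 2*(4 + j)/(12 + j) (W(j) = (2*(4 + j)/(8 + (4 + j)) + (3*j)*j²) - 1 = (2*(4 + j)/(12 + j) + 3*j³) - 1 = (3*j³ + 2*(4 + j)/(12 + j)) - 1 = -1 + 3*j³ + 2*(4 + j)/(12 + j))
√(-45542 + W(-220)) = √(-45542 + (-4 - 220 + 3*(-220)⁴ + 36*(-220)³)/(12 - 220)) = √(-45542 + (-4 - 220 + 3*2342560000 + 36*(-10648000))/(-208)) = √(-45542 - (-4 - 220 + 7027680000 - 383328000)/208) = √(-45542 - 1/208*6644351776) = √(-45542 - 415271986/13) = √(-415864032/13) = 4*I*√337889526/13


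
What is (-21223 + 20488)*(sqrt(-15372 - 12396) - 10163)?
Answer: 7469805 - 1470*I*sqrt(6942) ≈ 7.4698e+6 - 1.2248e+5*I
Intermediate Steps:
(-21223 + 20488)*(sqrt(-15372 - 12396) - 10163) = -735*(sqrt(-27768) - 10163) = -735*(2*I*sqrt(6942) - 10163) = -735*(-10163 + 2*I*sqrt(6942)) = 7469805 - 1470*I*sqrt(6942)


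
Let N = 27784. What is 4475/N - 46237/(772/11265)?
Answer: -3617891341855/5362312 ≈ -6.7469e+5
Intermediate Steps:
4475/N - 46237/(772/11265) = 4475/27784 - 46237/(772/11265) = 4475*(1/27784) - 46237/(772*(1/11265)) = 4475/27784 - 46237/772/11265 = 4475/27784 - 46237*11265/772 = 4475/27784 - 520859805/772 = -3617891341855/5362312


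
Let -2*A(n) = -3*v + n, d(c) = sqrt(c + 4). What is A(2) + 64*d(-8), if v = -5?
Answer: -17/2 + 128*I ≈ -8.5 + 128.0*I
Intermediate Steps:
d(c) = sqrt(4 + c)
A(n) = -15/2 - n/2 (A(n) = -(-3*(-5) + n)/2 = -(15 + n)/2 = -15/2 - n/2)
A(2) + 64*d(-8) = (-15/2 - 1/2*2) + 64*sqrt(4 - 8) = (-15/2 - 1) + 64*sqrt(-4) = -17/2 + 64*(2*I) = -17/2 + 128*I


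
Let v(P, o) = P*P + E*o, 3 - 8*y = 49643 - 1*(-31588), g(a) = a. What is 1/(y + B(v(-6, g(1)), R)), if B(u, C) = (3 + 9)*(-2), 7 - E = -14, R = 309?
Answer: -2/20355 ≈ -9.8256e-5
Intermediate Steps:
E = 21 (E = 7 - 1*(-14) = 7 + 14 = 21)
y = -20307/2 (y = 3/8 - (49643 - 1*(-31588))/8 = 3/8 - (49643 + 31588)/8 = 3/8 - ⅛*81231 = 3/8 - 81231/8 = -20307/2 ≈ -10154.)
v(P, o) = P² + 21*o (v(P, o) = P*P + 21*o = P² + 21*o)
B(u, C) = -24 (B(u, C) = 12*(-2) = -24)
1/(y + B(v(-6, g(1)), R)) = 1/(-20307/2 - 24) = 1/(-20355/2) = -2/20355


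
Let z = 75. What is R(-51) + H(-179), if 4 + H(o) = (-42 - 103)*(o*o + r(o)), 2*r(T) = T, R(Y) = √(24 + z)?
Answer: -9265943/2 + 3*√11 ≈ -4.6330e+6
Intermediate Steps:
R(Y) = 3*√11 (R(Y) = √(24 + 75) = √99 = 3*√11)
r(T) = T/2
H(o) = -4 - 145*o² - 145*o/2 (H(o) = -4 + (-42 - 103)*(o*o + o/2) = -4 - 145*(o² + o/2) = -4 + (-145*o² - 145*o/2) = -4 - 145*o² - 145*o/2)
R(-51) + H(-179) = 3*√11 + (-4 - 145*(-179)² - 145/2*(-179)) = 3*√11 + (-4 - 145*32041 + 25955/2) = 3*√11 + (-4 - 4645945 + 25955/2) = 3*√11 - 9265943/2 = -9265943/2 + 3*√11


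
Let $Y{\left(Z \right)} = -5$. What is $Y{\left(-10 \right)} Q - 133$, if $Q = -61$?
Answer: $172$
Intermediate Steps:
$Y{\left(-10 \right)} Q - 133 = \left(-5\right) \left(-61\right) - 133 = 305 - 133 = 172$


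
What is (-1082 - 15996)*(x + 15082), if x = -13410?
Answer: -28554416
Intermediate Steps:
(-1082 - 15996)*(x + 15082) = (-1082 - 15996)*(-13410 + 15082) = -17078*1672 = -28554416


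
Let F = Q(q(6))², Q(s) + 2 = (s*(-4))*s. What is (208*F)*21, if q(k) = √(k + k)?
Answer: 10920000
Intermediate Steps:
q(k) = √2*√k (q(k) = √(2*k) = √2*√k)
Q(s) = -2 - 4*s² (Q(s) = -2 + (s*(-4))*s = -2 + (-4*s)*s = -2 - 4*s²)
F = 2500 (F = (-2 - 4*(√2*√6)²)² = (-2 - 4*(2*√3)²)² = (-2 - 4*12)² = (-2 - 48)² = (-50)² = 2500)
(208*F)*21 = (208*2500)*21 = 520000*21 = 10920000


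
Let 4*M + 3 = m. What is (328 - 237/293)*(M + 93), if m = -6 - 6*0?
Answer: 34799721/1172 ≈ 29693.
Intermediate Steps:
m = -6 (m = -6 + 0 = -6)
M = -9/4 (M = -¾ + (¼)*(-6) = -¾ - 3/2 = -9/4 ≈ -2.2500)
(328 - 237/293)*(M + 93) = (328 - 237/293)*(-9/4 + 93) = (328 - 237*1/293)*(363/4) = (328 - 237/293)*(363/4) = (95867/293)*(363/4) = 34799721/1172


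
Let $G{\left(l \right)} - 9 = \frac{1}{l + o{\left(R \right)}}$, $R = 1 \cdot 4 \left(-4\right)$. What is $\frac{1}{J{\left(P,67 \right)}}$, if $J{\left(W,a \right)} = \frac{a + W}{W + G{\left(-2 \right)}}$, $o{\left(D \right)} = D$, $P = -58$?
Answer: $- \frac{883}{162} \approx -5.4506$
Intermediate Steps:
$R = -16$ ($R = 4 \left(-4\right) = -16$)
$G{\left(l \right)} = 9 + \frac{1}{-16 + l}$ ($G{\left(l \right)} = 9 + \frac{1}{l - 16} = 9 + \frac{1}{-16 + l}$)
$J{\left(W,a \right)} = \frac{W + a}{\frac{161}{18} + W}$ ($J{\left(W,a \right)} = \frac{a + W}{W + \frac{-143 + 9 \left(-2\right)}{-16 - 2}} = \frac{W + a}{W + \frac{-143 - 18}{-18}} = \frac{W + a}{W - - \frac{161}{18}} = \frac{W + a}{W + \frac{161}{18}} = \frac{W + a}{\frac{161}{18} + W}$)
$\frac{1}{J{\left(P,67 \right)}} = \frac{1}{18 \frac{1}{161 + 18 \left(-58\right)} \left(-58 + 67\right)} = \frac{1}{18 \frac{1}{161 - 1044} \cdot 9} = \frac{1}{18 \frac{1}{-883} \cdot 9} = \frac{1}{18 \left(- \frac{1}{883}\right) 9} = \frac{1}{- \frac{162}{883}} = - \frac{883}{162}$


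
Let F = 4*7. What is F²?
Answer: 784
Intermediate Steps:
F = 28
F² = 28² = 784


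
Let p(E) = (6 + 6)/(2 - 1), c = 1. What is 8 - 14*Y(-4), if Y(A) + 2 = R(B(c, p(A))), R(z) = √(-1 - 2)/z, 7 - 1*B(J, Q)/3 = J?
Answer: 36 - 7*I*√3/9 ≈ 36.0 - 1.3472*I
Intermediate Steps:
p(E) = 12 (p(E) = 12/1 = 12*1 = 12)
B(J, Q) = 21 - 3*J
R(z) = I*√3/z (R(z) = √(-3)/z = (I*√3)/z = I*√3/z)
Y(A) = -2 + I*√3/18 (Y(A) = -2 + I*√3/(21 - 3*1) = -2 + I*√3/(21 - 3) = -2 + I*√3/18)
8 - 14*Y(-4) = 8 - 14*(-2 + I*√3/18) = 8 + (28 - 7*I*√3/9) = 36 - 7*I*√3/9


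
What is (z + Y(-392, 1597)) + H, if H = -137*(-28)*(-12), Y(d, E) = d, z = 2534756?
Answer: 2488332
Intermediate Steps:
H = -46032 (H = 3836*(-12) = -46032)
(z + Y(-392, 1597)) + H = (2534756 - 392) - 46032 = 2534364 - 46032 = 2488332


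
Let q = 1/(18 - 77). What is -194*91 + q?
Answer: -1041587/59 ≈ -17654.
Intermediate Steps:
q = -1/59 (q = 1/(-59) = -1/59 ≈ -0.016949)
-194*91 + q = -194*91 - 1/59 = -17654 - 1/59 = -1041587/59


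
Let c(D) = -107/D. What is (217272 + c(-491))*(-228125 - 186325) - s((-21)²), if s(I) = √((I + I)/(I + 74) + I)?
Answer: -44213799122550/491 - 21*√266255/515 ≈ -9.0048e+10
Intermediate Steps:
s(I) = √(I + 2*I/(74 + I)) (s(I) = √((2*I)/(74 + I) + I) = √(2*I/(74 + I) + I) = √(I + 2*I/(74 + I)))
(217272 + c(-491))*(-228125 - 186325) - s((-21)²) = (217272 - 107/(-491))*(-228125 - 186325) - √((-21)²*(76 + (-21)²)/(74 + (-21)²)) = (217272 - 107*(-1/491))*(-414450) - √(441*(76 + 441)/(74 + 441)) = (217272 + 107/491)*(-414450) - √(441*517/515) = (106680659/491)*(-414450) - √(441*(1/515)*517) = -44213799122550/491 - √(227997/515) = -44213799122550/491 - 21*√266255/515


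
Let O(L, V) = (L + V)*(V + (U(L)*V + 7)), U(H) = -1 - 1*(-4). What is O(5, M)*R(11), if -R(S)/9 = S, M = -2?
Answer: 297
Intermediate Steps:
U(H) = 3 (U(H) = -1 + 4 = 3)
R(S) = -9*S
O(L, V) = (7 + 4*V)*(L + V) (O(L, V) = (L + V)*(V + (3*V + 7)) = (L + V)*(V + (7 + 3*V)) = (L + V)*(7 + 4*V) = (7 + 4*V)*(L + V))
O(5, M)*R(11) = (4*(-2)**2 + 7*5 + 7*(-2) + 4*5*(-2))*(-9*11) = (4*4 + 35 - 14 - 40)*(-99) = (16 + 35 - 14 - 40)*(-99) = -3*(-99) = 297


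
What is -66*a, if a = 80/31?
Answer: -5280/31 ≈ -170.32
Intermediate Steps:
a = 80/31 (a = 80*(1/31) = 80/31 ≈ 2.5806)
-66*a = -66*80/31 = -5280/31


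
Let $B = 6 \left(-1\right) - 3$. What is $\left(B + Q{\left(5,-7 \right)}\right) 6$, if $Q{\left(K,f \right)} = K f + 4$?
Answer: $-240$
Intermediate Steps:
$Q{\left(K,f \right)} = 4 + K f$
$B = -9$ ($B = -6 - 3 = -9$)
$\left(B + Q{\left(5,-7 \right)}\right) 6 = \left(-9 + \left(4 + 5 \left(-7\right)\right)\right) 6 = \left(-9 + \left(4 - 35\right)\right) 6 = \left(-9 - 31\right) 6 = \left(-40\right) 6 = -240$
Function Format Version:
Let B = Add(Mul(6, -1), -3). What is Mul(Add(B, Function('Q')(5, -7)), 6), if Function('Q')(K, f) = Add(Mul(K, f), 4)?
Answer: -240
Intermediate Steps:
Function('Q')(K, f) = Add(4, Mul(K, f))
B = -9 (B = Add(-6, -3) = -9)
Mul(Add(B, Function('Q')(5, -7)), 6) = Mul(Add(-9, Add(4, Mul(5, -7))), 6) = Mul(Add(-9, Add(4, -35)), 6) = Mul(Add(-9, -31), 6) = Mul(-40, 6) = -240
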